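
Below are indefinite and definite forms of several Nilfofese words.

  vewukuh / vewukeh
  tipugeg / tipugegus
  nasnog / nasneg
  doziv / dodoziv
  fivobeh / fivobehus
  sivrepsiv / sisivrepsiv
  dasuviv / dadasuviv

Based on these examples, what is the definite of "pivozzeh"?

pivozzehus

"pivozzeh" has last vowel 'e'. The stems whose last vowel is 'e' (fivobeh → fivobehus, tipugeg → tipugegus) add -us.
The other patterns: stems whose last vowel is 'i' repeat the first consonant+vowel as a prefix; stems whose last vowel is 'o' or 'u' change the last vowel to 'e'.
So pivozzeh → pivozzehus.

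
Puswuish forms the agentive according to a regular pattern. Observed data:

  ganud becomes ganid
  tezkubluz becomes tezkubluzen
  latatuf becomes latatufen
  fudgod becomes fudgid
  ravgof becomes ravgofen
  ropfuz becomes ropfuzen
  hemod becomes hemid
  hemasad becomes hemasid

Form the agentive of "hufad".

"hufad" ends in -d. The stems ending in -d (hemod → hemid, hemasad → hemasid, fudgod → fudgid) change the last vowel to 'i'.
So hufad → hufid.

hufid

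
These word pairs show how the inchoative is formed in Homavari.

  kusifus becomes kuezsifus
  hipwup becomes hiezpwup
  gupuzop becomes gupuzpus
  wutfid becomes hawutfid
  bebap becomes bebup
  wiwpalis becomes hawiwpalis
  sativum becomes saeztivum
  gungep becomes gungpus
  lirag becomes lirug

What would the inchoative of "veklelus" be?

kusifus and wiwpalis both end in -s yet inflect differently (kuezsifus, hawiwpalis), so the final letter is not what conditions the rule; the last vowel is.
"veklelus" has last vowel 'u'. The stems whose last vowel is 'u' (hipwup → hiezpwup, sativum → saeztivum, kusifus → kuezsifus) insert -ez- after the first vowel.
So veklelus → veezklelus.

veezklelus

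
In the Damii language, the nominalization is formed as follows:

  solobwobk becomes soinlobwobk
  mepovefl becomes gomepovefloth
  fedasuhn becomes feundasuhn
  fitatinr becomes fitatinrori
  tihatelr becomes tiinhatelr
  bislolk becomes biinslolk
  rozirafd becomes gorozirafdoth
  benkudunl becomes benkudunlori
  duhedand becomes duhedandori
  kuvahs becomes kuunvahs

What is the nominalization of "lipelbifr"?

mepovefl and benkudunl both end in -l yet inflect differently (gomepovefloth, benkudunlori), so the final letter is not what conditions the rule; the second-to-last letter is.
"lipelbifr" has second-to-last letter 'f'. The stems whose second-to-last letter is 'f' (mepovefl → gomepovefloth, rozirafd → gorozirafdoth) add go- … -oth around the stem.
The other patterns: stems whose second-to-last letter is 'h' insert -un- after the first vowel; stems whose second-to-last letter is 'n' add -ori; stems whose second-to-last letter is 'b' or 'l' insert -in- after the first vowel.
So lipelbifr → golipelbifroth.

golipelbifroth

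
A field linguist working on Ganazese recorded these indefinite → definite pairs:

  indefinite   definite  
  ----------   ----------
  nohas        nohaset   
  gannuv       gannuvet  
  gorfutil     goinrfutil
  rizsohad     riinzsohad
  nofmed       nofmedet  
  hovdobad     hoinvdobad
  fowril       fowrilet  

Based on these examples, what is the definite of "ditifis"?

diintifis

gorfutil and fowril both end in -l yet inflect differently (goinrfutil, fowrilet), so the final letter is not what conditions the rule; the number of vowels is.
"ditifis" has 3 vowels. The stems with 3 vowels (hovdobad → hoinvdobad, rizsohad → riinzsohad, gorfutil → goinrfutil) insert -in- after the first vowel.
So ditifis → diintifis.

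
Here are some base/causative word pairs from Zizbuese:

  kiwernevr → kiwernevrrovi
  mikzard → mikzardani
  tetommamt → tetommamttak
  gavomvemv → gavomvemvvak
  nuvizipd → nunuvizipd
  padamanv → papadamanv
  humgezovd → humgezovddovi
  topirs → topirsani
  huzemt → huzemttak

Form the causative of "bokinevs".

mikzard and humgezovd both end in -d yet inflect differently (mikzardani, humgezovddovi), so the final letter is not what conditions the rule; the second-to-last letter is.
"bokinevs" has second-to-last letter 'v'. The stems whose second-to-last letter is 'v' (humgezovd → humgezovddovi, kiwernevr → kiwernevrrovi) double the final consonant and add -ovi.
So bokinevs → bokinevssovi.

bokinevssovi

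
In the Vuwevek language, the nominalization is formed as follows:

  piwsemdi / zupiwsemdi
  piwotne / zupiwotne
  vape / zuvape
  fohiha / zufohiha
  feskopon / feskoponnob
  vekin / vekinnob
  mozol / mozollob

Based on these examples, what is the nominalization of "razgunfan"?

razgunfannob

piwsemdi and vekin both have last vowel 'i' yet inflect differently (zupiwsemdi, vekinnob), so the last vowel is not what conditions the rule; whether the stem ends in a vowel or a consonant is.
"razgunfan" ends in a consonant. The stems ending in a consonant (feskopon → feskoponnob, vekin → vekinnob, mozol → mozollob) double the final consonant and add -ob.
The other pattern: stems ending in a vowel add the prefix zu-.
So razgunfan → razgunfannob.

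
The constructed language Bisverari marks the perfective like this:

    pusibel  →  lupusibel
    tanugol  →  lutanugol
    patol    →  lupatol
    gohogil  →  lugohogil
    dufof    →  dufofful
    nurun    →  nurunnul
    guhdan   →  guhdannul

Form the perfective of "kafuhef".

tanugol and dufof both have last vowel 'o' yet inflect differently (lutanugol, dufofful), so the last vowel is not what conditions the rule; the final letter is.
"kafuhef" ends in -f. The one such stem in the data (dufof → dufofful) doubles the final consonant and adds -ul (as do nurun, guhdan), so the same rule applies.
The other pattern: stems ending in -l add the prefix lu-.
So kafuhef → kafuhefful.

kafuhefful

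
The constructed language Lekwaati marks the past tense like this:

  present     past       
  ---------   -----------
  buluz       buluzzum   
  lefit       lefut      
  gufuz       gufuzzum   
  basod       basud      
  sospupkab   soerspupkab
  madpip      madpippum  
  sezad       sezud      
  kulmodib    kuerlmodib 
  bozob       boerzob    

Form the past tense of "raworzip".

"raworzip" ends in -p. The one such stem in the data (madpip → madpippum) doubles the final consonant and adds -um (as do buluz, gufuz), so the same rule applies.
The other patterns: stems ending in -b insert -er- after the first vowel; stems ending in -d or -t change the last vowel to 'u'.
So raworzip → raworzippum.

raworzippum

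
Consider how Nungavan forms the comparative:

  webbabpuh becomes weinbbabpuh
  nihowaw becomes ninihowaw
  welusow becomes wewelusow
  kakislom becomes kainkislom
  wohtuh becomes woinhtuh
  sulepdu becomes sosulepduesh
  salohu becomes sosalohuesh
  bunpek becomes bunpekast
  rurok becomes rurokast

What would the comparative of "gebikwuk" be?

"gebikwuk" ends in -k. The stems ending in -k (rurok → rurokast, bunpek → bunpekast) add -ast.
So gebikwuk → gebikwukast.

gebikwukast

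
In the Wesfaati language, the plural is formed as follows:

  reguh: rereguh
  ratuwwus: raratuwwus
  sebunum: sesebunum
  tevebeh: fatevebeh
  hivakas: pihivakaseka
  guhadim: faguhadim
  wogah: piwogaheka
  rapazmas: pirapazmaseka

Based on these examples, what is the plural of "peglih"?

"peglih" has last vowel 'i'. The one such stem in the data (guhadim → faguhadim) adds the prefix fa-, so the same rule applies.
The other patterns: stems whose last vowel is 'a' add pi- … -eka around the stem; stems whose last vowel is 'u' repeat the first consonant+vowel as a prefix.
So peglih → fapeglih.

fapeglih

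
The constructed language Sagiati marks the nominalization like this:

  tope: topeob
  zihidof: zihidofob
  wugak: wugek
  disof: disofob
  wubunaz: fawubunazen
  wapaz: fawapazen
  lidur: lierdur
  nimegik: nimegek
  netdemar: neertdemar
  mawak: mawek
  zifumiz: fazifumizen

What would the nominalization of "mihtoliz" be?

zifumiz and nimegik both have last vowel 'i' yet inflect differently (fazifumizen, nimegek), so the last vowel is not what conditions the rule; the final letter is.
"mihtoliz" ends in -z. The stems ending in -z (wapaz → fawapazen, wubunaz → fawubunazen, zifumiz → fazifumizen) add fa- … -en around the stem.
So mihtoliz → famihtolizen.

famihtolizen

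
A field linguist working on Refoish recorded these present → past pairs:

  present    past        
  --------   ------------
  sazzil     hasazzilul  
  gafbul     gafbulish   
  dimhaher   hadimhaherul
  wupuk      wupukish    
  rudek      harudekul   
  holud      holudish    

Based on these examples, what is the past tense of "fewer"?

hafewerul

wupuk and rudek both end in -k yet inflect differently (wupukish, harudekul), so the final letter is not what conditions the rule; the last vowel is.
"fewer" has last vowel 'e'. The stems whose last vowel is 'e' (rudek → harudekul, dimhaher → hadimhaherul) add ha- … -ul around the stem.
The other pattern: stems whose last vowel is 'u' add -ish.
So fewer → hafewerul.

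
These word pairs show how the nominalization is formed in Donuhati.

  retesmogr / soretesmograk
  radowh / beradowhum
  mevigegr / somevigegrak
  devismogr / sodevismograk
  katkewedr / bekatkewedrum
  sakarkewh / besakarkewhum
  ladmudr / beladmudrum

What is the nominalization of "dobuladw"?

devismogr and ladmudr both end in -r yet inflect differently (sodevismograk, beladmudrum), so the final letter is not what conditions the rule; the second-to-last letter is.
"dobuladw" has second-to-last letter 'd'. The stems whose second-to-last letter is 'd' (ladmudr → beladmudrum, katkewedr → bekatkewedrum) add be- … -um around the stem.
The other pattern: stems whose second-to-last letter is 'g' add so- … -ak around the stem.
So dobuladw → bedobuladwum.

bedobuladwum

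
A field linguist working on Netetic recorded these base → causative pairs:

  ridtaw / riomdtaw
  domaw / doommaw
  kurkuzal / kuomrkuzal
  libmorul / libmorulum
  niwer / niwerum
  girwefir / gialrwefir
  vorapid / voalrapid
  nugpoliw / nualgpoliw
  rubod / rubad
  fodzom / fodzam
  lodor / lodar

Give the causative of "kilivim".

"kilivim" has last vowel 'i'. The stems whose last vowel is 'i' (girwefir → gialrwefir, vorapid → voalrapid, nugpoliw → nualgpoliw) insert -al- after the first vowel.
The other patterns: stems whose last vowel is 'a' insert -om- after the first vowel; stems whose last vowel is 'e' or 'u' add -um; stems whose last vowel is 'o' change the last vowel to 'a'.
So kilivim → kiallivim.

kiallivim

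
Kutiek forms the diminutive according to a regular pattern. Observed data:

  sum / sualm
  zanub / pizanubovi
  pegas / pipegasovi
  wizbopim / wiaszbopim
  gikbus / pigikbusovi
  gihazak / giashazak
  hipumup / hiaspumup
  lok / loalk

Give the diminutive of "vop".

lok and gihazak both end in -k yet inflect differently (loalk, giashazak), so the final letter is not what conditions the rule; the number of vowels is.
"vop" has 1 vowel. The stems with 1 vowel (sum → sualm, lok → loalk) insert -al- after the first vowel.
The other patterns: stems with 2 vowels add pi- … -ovi around the stem; stems with 3 vowels insert -as- after the first vowel.
So vop → voalp.

voalp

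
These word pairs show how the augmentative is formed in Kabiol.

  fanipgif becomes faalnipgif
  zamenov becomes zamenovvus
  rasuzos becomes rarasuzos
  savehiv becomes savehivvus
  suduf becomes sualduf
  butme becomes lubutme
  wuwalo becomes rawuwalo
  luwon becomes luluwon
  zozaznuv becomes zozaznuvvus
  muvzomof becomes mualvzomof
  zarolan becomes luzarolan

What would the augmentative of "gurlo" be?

muvzomof and luwon both have last vowel 'o' yet inflect differently (mualvzomof, luluwon), so the last vowel is not what conditions the rule; the final letter is.
"gurlo" ends in -o. The one such stem in the data (wuwalo → rawuwalo) adds the prefix ra-, so the same rule applies.
So gurlo → ragurlo.

ragurlo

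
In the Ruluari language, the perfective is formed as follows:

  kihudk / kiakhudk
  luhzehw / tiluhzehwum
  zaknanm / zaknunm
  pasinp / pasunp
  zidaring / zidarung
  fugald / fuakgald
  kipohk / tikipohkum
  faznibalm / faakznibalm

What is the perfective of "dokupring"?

dokuprung

faznibalm and zaknanm both end in -m yet inflect differently (faakznibalm, zaknunm), so the final letter is not what conditions the rule; the second-to-last letter is.
"dokupring" has second-to-last letter 'n'. The stems whose second-to-last letter is 'n' (zidaring → zidarung, pasinp → pasunp, zaknanm → zaknunm) change the last vowel to 'u'.
The other patterns: stems whose second-to-last letter is 'd' or 'l' insert -ak- after the first vowel; stems whose second-to-last letter is 'h' add ti- … -um around the stem.
So dokupring → dokuprung.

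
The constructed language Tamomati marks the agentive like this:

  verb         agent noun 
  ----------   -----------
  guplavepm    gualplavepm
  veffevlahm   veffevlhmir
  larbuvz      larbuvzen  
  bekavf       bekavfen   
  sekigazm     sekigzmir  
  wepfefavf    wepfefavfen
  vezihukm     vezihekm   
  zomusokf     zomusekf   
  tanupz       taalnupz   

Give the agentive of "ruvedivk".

ruvedivken

"ruvedivk" has second-to-last letter 'v'. The stems whose second-to-last letter is 'v' (wepfefavf → wepfefavfen, bekavf → bekavfen, larbuvz → larbuvzen) add -en.
So ruvedivk → ruvedivken.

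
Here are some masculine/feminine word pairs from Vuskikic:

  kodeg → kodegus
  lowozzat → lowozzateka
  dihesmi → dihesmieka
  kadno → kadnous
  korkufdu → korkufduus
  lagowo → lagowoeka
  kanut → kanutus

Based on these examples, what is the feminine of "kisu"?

kanut and lowozzat both end in -t yet inflect differently (kanutus, lowozzateka), so the final letter is not what conditions the rule; the first letter is.
"kisu" begins with k-. The stems beginning with k- (kanut → kanutus, kodeg → kodegus, korkufdu → korkufduus) add -us.
So kisu → kisuus.

kisuus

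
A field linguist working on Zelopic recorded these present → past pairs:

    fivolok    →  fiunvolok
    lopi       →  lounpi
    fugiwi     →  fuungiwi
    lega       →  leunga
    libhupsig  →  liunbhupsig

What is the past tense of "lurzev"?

luunrzev

Every pair shown (fivolok → fiunvolok, lopi → lounpi, fugiwi → fuungiwi, …) follows the same rule: insert -un- after the first vowel.
So lurzev → luunrzev.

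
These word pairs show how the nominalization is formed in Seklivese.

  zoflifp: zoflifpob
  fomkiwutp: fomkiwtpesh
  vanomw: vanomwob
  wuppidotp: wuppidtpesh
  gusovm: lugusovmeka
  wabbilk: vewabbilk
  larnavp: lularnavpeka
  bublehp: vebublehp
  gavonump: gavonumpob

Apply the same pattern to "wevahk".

larnavp and bublehp both end in -p yet inflect differently (lularnavpeka, vebublehp), so the final letter is not what conditions the rule; the second-to-last letter is.
"wevahk" has second-to-last letter 'h'. The one such stem in the data (bublehp → vebublehp) adds the prefix ve-, so the same rule applies.
So wevahk → vewevahk.

vewevahk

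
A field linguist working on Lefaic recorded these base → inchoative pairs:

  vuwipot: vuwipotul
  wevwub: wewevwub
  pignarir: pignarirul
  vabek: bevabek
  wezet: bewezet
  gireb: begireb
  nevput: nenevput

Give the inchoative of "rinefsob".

wezet and nevput both end in -t yet inflect differently (bewezet, nenevput), so the final letter is not what conditions the rule; the last vowel is.
"rinefsob" has last vowel 'o'. The one such stem in the data (vuwipot → vuwipotul) adds -ul, so the same rule applies.
The other patterns: stems whose last vowel is 'e' add the prefix be-; stems whose last vowel is 'u' repeat the first consonant+vowel as a prefix.
So rinefsob → rinefsobul.

rinefsobul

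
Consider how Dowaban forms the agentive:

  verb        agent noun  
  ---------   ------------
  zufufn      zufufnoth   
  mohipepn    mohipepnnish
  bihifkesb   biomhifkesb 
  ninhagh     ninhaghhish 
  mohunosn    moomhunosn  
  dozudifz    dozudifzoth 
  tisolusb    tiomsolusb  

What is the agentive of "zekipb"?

zekipbbish

mohunosn and zufufn both end in -n yet inflect differently (moomhunosn, zufufnoth), so the final letter is not what conditions the rule; the second-to-last letter is.
"zekipb" has second-to-last letter 'p'. The one such stem in the data (mohipepn → mohipepnnish) doubles the final consonant and adds -ish (as does ninhagh), so the same rule applies.
The other patterns: stems whose second-to-last letter is 's' insert -om- after the first vowel; stems whose second-to-last letter is 'f' add -oth.
So zekipb → zekipbbish.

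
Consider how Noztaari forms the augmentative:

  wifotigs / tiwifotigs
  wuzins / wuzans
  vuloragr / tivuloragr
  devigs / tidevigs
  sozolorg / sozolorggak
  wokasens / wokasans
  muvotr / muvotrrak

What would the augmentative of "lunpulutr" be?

lunpulutrrak

"lunpulutr" has second-to-last letter 't'. The one such stem in the data (muvotr → muvotrrak) doubles the final consonant and adds -ak (as does sozolorg), so the same rule applies.
So lunpulutr → lunpulutrrak.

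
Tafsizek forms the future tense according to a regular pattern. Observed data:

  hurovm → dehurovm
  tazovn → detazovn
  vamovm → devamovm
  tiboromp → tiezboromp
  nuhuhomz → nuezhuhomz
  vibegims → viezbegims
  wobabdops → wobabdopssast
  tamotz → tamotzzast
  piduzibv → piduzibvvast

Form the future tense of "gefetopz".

vibegims and wobabdops both end in -s yet inflect differently (viezbegims, wobabdopssast), so the final letter is not what conditions the rule; the second-to-last letter is.
"gefetopz" has second-to-last letter 'p'. The one such stem in the data (wobabdops → wobabdopssast) doubles the final consonant and adds -ast (as do tamotz, piduzibv), so the same rule applies.
So gefetopz → gefetopzzast.

gefetopzzast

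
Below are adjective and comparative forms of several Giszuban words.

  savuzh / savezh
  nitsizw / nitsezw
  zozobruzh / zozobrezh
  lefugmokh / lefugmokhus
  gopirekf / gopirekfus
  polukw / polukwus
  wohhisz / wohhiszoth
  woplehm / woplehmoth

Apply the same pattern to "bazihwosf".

savuzh and lefugmokh both end in -h yet inflect differently (savezh, lefugmokhus), so the final letter is not what conditions the rule; the second-to-last letter is.
"bazihwosf" has second-to-last letter 's'. The one such stem in the data (wohhisz → wohhiszoth) adds -oth, so the same rule applies.
So bazihwosf → bazihwosfoth.

bazihwosfoth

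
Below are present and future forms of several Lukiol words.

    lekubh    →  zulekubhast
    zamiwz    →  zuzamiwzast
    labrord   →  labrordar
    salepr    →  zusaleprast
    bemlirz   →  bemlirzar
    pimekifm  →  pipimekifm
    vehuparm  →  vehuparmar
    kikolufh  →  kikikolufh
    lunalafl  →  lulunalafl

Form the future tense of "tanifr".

vehuparm and pimekifm both end in -m yet inflect differently (vehuparmar, pipimekifm), so the final letter is not what conditions the rule; the second-to-last letter is.
"tanifr" has second-to-last letter 'f'. The stems whose second-to-last letter is 'f' (pimekifm → pipimekifm, lunalafl → lulunalafl, kikolufh → kikikolufh) repeat the first consonant+vowel as a prefix.
The other patterns: stems whose second-to-last letter is 'r' add -ar; stems whose second-to-last letter is 'b', 'p' or 'w' add zu- … -ast around the stem.
So tanifr → tatanifr.

tatanifr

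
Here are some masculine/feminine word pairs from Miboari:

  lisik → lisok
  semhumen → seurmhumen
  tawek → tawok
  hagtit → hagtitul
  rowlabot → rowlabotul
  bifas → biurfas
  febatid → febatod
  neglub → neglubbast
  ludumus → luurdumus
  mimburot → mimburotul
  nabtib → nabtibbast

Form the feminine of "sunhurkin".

lisik and nabtib both have last vowel 'i' yet inflect differently (lisok, nabtibbast), so the last vowel is not what conditions the rule; the final letter is.
"sunhurkin" ends in -n. The one such stem in the data (semhumen → seurmhumen) inserts -ur- after the first vowel (as do bifas, ludumus), so the same rule applies.
So sunhurkin → suurnhurkin.

suurnhurkin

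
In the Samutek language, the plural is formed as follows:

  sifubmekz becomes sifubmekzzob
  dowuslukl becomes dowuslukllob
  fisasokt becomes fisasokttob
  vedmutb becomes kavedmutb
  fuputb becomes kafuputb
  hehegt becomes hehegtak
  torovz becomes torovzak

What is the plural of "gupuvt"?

gupuvtak

fisasokt and hehegt both end in -t yet inflect differently (fisasokttob, hehegtak), so the final letter is not what conditions the rule; the second-to-last letter is.
"gupuvt" has second-to-last letter 'v'. The one such stem in the data (torovz → torovzak) adds -ak, so the same rule applies.
So gupuvt → gupuvtak.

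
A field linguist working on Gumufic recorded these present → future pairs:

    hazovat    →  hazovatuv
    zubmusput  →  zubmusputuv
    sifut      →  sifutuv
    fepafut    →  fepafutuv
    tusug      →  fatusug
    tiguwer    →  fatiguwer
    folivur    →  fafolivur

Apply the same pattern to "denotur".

"denotur" ends in -r. The stems ending in -r (tiguwer → fatiguwer, folivur → fafolivur) add the prefix fa-.
The other pattern: stems ending in -t add -uv.
So denotur → fadenotur.

fadenotur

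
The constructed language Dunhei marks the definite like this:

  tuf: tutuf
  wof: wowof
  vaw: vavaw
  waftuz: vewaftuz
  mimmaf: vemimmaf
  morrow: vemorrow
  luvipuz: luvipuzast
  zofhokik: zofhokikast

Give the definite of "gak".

gagak

"gak" has 1 vowel. The stems with 1 vowel (tuf → tutuf, wof → wowof, vaw → vavaw) repeat the first consonant+vowel as a prefix.
So gak → gagak.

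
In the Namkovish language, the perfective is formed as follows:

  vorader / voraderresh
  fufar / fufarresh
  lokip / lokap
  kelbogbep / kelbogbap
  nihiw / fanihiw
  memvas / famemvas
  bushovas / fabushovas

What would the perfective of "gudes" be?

fagudes

"gudes" ends in -s. The stems ending in -s (memvas → famemvas, bushovas → fabushovas) add the prefix fa-.
So gudes → fagudes.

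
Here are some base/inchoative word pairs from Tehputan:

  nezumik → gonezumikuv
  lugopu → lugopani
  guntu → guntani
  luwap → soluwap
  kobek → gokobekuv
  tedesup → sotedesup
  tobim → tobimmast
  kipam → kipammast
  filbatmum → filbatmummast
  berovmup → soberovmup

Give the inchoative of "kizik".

"kizik" ends in -k. The stems ending in -k (kobek → gokobekuv, nezumik → gonezumikuv) add go- … -uv around the stem.
So kizik → gokizikuv.

gokizikuv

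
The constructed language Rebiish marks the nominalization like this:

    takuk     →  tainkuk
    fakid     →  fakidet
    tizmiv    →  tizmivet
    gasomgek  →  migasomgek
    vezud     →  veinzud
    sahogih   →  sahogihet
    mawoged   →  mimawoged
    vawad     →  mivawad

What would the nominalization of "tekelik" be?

tekeliket

fakid and vezud both end in -d yet inflect differently (fakidet, veinzud), so the final letter is not what conditions the rule; the last vowel is.
"tekelik" has last vowel 'i'. The stems whose last vowel is 'i' (sahogih → sahogihet, fakid → fakidet, tizmiv → tizmivet) add -et.
The other patterns: stems whose last vowel is 'u' insert -in- after the first vowel; stems whose last vowel is 'a' or 'e' add the prefix mi-.
So tekelik → tekeliket.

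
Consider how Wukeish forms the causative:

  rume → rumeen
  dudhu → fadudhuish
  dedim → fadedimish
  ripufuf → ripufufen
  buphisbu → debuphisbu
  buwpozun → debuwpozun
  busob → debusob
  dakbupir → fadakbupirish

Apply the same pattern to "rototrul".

buphisbu and dudhu both end in -u yet inflect differently (debuphisbu, fadudhuish), so the final letter is not what conditions the rule; the first letter is.
"rototrul" begins with r-. The stems beginning with r- (rume → rumeen, ripufuf → ripufufen) add -en.
The other patterns: stems beginning with b- add the prefix de-; stems beginning with d- add fa- … -ish around the stem.
So rototrul → rototrulen.

rototrulen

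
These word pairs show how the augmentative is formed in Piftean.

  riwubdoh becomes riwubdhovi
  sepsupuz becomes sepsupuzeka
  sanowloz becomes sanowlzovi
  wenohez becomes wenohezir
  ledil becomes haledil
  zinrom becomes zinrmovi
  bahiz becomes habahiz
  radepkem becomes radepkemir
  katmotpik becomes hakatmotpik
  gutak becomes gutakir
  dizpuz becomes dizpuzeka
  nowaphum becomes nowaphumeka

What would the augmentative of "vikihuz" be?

vikihuzeka

"vikihuz" has last vowel 'u'. The stems whose last vowel is 'u' (nowaphum → nowaphumeka, dizpuz → dizpuzeka, sepsupuz → sepsupuzeka) add -eka.
The other patterns: stems whose last vowel is 'i' add the prefix ha-; stems whose last vowel is 'o' delete the last vowel and add -ovi; stems whose last vowel is 'a' or 'e' add -ir.
So vikihuz → vikihuzeka.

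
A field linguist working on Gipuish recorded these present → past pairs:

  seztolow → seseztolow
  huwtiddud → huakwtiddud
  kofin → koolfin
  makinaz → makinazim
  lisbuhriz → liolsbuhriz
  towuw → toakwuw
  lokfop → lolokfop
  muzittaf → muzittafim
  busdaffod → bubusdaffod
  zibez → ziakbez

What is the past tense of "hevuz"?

zibez and makinaz both end in -z yet inflect differently (ziakbez, makinazim), so the final letter is not what conditions the rule; the last vowel is.
"hevuz" has last vowel 'u'. The stems whose last vowel is 'u' (towuw → toakwuw, huwtiddud → huakwtiddud) insert -ak- after the first vowel.
The other patterns: stems whose last vowel is 'a' add -im; stems whose last vowel is 'o' repeat the first consonant+vowel as a prefix; stems whose last vowel is 'i' insert -ol- after the first vowel.
So hevuz → heakvuz.

heakvuz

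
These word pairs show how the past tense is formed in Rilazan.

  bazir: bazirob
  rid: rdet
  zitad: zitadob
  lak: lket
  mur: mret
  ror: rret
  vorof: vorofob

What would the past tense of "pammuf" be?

bazir and ror both end in -r yet inflect differently (bazirob, rret), so the final letter is not what conditions the rule; the number of vowels is.
"pammuf" has 2 vowels. The stems with 2 vowels (bazir → bazirob, zitad → zitadob, vorof → vorofob) add -ob.
The other pattern: stems with 1 vowel delete the last vowel and add -et.
So pammuf → pammufob.

pammufob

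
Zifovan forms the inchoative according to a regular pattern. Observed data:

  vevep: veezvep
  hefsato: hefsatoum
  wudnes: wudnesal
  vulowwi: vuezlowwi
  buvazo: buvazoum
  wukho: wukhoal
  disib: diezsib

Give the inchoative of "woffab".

woffabal

wukho and buvazo both end in -o yet inflect differently (wukhoal, buvazoum), so the final letter is not what conditions the rule; the first letter is.
"woffab" begins with w-. The stems beginning with w- (wudnes → wudnesal, wukho → wukhoal) add -al.
The other patterns: stems beginning with d- or v- insert -ez- after the first vowel; stems beginning with b- or h- add -um.
So woffab → woffabal.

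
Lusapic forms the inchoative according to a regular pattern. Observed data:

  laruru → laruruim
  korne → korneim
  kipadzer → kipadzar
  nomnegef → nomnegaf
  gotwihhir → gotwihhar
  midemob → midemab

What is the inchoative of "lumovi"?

lumoviim

korne and kipadzer both have last vowel 'e' yet inflect differently (korneim, kipadzar), so the last vowel is not what conditions the rule; whether the stem ends in a vowel or a consonant is.
"lumovi" ends in a vowel. The stems ending in a vowel (korne → korneim, laruru → laruruim) add -im.
The other pattern: stems ending in a consonant change the last vowel to 'a'.
So lumovi → lumoviim.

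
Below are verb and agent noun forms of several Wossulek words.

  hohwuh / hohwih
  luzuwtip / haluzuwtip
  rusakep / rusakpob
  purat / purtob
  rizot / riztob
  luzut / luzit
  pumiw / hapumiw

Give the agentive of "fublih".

hafublih

luzut and rizot both end in -t yet inflect differently (luzit, riztob), so the final letter is not what conditions the rule; the last vowel is.
"fublih" has last vowel 'i'. The stems whose last vowel is 'i' (luzuwtip → haluzuwtip, pumiw → hapumiw) add the prefix ha-.
So fublih → hafublih.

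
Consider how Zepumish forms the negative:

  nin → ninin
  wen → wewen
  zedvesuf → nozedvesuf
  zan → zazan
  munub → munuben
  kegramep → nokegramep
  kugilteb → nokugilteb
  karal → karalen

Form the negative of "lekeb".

lekeben

munub and kugilteb both end in -b yet inflect differently (munuben, nokugilteb), so the final letter is not what conditions the rule; the number of vowels is.
"lekeb" has 2 vowels. The stems with 2 vowels (munub → munuben, karal → karalen) add -en.
The other patterns: stems with 1 vowel repeat the first consonant+vowel as a prefix; stems with 3 vowels add the prefix no-.
So lekeb → lekeben.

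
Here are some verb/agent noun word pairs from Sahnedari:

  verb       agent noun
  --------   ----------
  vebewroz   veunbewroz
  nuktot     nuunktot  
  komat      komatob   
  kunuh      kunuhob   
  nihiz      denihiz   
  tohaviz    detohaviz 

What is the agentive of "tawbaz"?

nuktot and komat both end in -t yet inflect differently (nuunktot, komatob), so the final letter is not what conditions the rule; the last vowel is.
"tawbaz" has last vowel 'a'. The one such stem in the data (komat → komatob) adds -ob, so the same rule applies.
So tawbaz → tawbazob.

tawbazob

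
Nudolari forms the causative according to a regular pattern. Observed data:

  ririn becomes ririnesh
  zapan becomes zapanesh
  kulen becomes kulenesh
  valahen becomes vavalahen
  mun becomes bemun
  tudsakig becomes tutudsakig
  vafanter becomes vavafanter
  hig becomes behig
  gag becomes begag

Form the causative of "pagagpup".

mun and kulen both end in -n yet inflect differently (bemun, kulenesh), so the final letter is not what conditions the rule; the number of vowels is.
"pagagpup" has 3 vowels. The stems with 3 vowels (tudsakig → tutudsakig, vafanter → vavafanter, valahen → vavalahen) repeat the first consonant+vowel as a prefix.
The other patterns: stems with 1 vowel add the prefix be-; stems with 2 vowels add -esh.
So pagagpup → papagagpup.

papagagpup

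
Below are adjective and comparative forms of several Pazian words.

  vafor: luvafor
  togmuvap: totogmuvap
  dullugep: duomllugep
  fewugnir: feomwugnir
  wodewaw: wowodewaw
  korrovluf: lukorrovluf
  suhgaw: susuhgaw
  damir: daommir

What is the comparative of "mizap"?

dullugep and togmuvap both end in -p yet inflect differently (duomllugep, totogmuvap), so the final letter is not what conditions the rule; the last vowel is.
"mizap" has last vowel 'a'. The stems whose last vowel is 'a' (togmuvap → totogmuvap, wodewaw → wowodewaw, suhgaw → susuhgaw) repeat the first consonant+vowel as a prefix.
So mizap → mimizap.

mimizap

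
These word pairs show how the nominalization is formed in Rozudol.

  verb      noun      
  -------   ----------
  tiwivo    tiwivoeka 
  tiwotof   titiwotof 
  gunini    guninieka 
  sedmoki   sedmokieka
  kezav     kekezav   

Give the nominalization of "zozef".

tiwivo and tiwotof both have last vowel 'o' yet inflect differently (tiwivoeka, titiwotof), so the last vowel is not what conditions the rule; whether the stem ends in a vowel or a consonant is.
"zozef" ends in a consonant. The stems ending in a consonant (kezav → kekezav, tiwotof → titiwotof) repeat the first consonant+vowel as a prefix.
So zozef → zozozef.

zozozef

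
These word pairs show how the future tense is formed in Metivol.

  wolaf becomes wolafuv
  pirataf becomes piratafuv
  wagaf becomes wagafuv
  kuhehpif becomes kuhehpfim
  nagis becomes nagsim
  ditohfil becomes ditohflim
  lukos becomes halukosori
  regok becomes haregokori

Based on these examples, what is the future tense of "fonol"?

"fonol" has last vowel 'o'. The stems whose last vowel is 'o' (lukos → halukosori, regok → haregokori) add ha- … -ori around the stem.
So fonol → hafonolori.

hafonolori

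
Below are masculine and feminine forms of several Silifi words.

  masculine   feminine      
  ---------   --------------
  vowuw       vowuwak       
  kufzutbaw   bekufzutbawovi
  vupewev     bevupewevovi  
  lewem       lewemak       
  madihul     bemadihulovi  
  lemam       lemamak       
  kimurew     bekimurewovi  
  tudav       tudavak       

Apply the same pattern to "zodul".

"zodul" has 2 vowels. The stems with 2 vowels (tudav → tudavak, lewem → lewemak, lemam → lemamak) add -ak.
The other pattern: stems with 3 vowels add be- … -ovi around the stem.
So zodul → zodulak.

zodulak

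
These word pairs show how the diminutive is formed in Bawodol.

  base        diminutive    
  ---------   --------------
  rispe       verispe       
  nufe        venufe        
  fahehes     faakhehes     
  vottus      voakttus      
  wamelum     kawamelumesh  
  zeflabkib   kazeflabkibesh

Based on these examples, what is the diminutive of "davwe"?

"davwe" ends in -e. The stems ending in -e (rispe → verispe, nufe → venufe) add the prefix ve-.
The other patterns: stems ending in -s insert -ak- after the first vowel; stems ending in -b or -m add ka- … -esh around the stem.
So davwe → vedavwe.

vedavwe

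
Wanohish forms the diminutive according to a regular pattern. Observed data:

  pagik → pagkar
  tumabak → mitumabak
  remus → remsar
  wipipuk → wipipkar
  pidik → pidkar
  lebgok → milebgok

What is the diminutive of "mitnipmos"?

tumabak and pidik both end in -k yet inflect differently (mitumabak, pidkar), so the final letter is not what conditions the rule; the last vowel is.
"mitnipmos" has last vowel 'o'. The one such stem in the data (lebgok → milebgok) adds the prefix mi-, so the same rule applies.
The other pattern: stems whose last vowel is 'i' or 'u' delete the last vowel and add -ar.
So mitnipmos → mimitnipmos.

mimitnipmos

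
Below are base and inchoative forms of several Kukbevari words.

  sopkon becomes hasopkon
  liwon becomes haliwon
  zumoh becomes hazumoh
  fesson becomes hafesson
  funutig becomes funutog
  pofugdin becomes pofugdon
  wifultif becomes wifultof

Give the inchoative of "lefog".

sopkon and pofugdin both end in -n yet inflect differently (hasopkon, pofugdon), so the final letter is not what conditions the rule; the last vowel is.
"lefog" has last vowel 'o'. The stems whose last vowel is 'o' (sopkon → hasopkon, liwon → haliwon, zumoh → hazumoh) add the prefix ha-.
So lefog → halefog.

halefog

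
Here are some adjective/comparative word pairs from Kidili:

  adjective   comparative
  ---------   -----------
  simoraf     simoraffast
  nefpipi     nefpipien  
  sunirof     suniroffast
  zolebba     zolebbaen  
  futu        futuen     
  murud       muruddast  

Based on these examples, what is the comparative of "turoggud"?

"turoggud" ends in a consonant. The stems ending in a consonant (murud → muruddast, simoraf → simoraffast, sunirof → suniroffast) double the final consonant and add -ast.
So turoggud → turogguddast.

turogguddast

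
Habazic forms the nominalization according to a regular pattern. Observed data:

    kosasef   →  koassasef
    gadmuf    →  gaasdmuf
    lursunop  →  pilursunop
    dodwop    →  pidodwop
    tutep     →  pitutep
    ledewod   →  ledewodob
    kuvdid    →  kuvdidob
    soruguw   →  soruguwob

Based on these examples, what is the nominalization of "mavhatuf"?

kosasef and tutep both have last vowel 'e' yet inflect differently (koassasef, pitutep), so the last vowel is not what conditions the rule; the final letter is.
"mavhatuf" ends in -f. The stems ending in -f (kosasef → koassasef, gadmuf → gaasdmuf) insert -as- after the first vowel.
So mavhatuf → maasvhatuf.

maasvhatuf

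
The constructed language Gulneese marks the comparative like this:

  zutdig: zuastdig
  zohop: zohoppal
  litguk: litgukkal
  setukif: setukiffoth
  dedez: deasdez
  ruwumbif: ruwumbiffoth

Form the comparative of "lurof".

luroffoth

setukif and zutdig both have last vowel 'i' yet inflect differently (setukiffoth, zuastdig), so the last vowel is not what conditions the rule; the final letter is.
"lurof" ends in -f. The stems ending in -f (setukif → setukiffoth, ruwumbif → ruwumbiffoth) double the final consonant and add -oth.
The other patterns: stems ending in -k or -p double the final consonant and add -al; stems ending in -g or -z insert -as- after the first vowel.
So lurof → luroffoth.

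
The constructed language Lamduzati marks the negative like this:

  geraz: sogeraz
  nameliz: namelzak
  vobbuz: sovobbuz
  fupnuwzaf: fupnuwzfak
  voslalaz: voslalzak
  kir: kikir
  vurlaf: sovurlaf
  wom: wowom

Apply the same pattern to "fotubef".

fotubfak

vurlaf and fupnuwzaf both end in -f yet inflect differently (sovurlaf, fupnuwzfak), so the final letter is not what conditions the rule; the number of vowels is.
"fotubef" has 3 vowels. The stems with 3 vowels (fupnuwzaf → fupnuwzfak, voslalaz → voslalzak, nameliz → namelzak) delete the last vowel and add -ak.
So fotubef → fotubfak.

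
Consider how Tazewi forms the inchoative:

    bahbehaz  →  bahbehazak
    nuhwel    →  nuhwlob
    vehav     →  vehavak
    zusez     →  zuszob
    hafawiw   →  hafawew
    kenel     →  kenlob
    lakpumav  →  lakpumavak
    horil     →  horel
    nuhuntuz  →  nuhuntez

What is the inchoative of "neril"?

"neril" has last vowel 'i'. The stems whose last vowel is 'i' (hafawiw → hafawew, horil → horel) change the last vowel to 'e'.
The other patterns: stems whose last vowel is 'a' add -ak; stems whose last vowel is 'e' delete the last vowel and add -ob.
So neril → nerel.

nerel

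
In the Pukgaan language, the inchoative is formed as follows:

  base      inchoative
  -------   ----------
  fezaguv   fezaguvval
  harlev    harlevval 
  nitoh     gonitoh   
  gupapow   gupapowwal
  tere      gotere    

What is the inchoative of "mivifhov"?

mivifhovval

harlev and tere both have last vowel 'e' yet inflect differently (harlevval, gotere), so the last vowel is not what conditions the rule; the final letter is.
"mivifhov" ends in -v. The stems ending in -v (fezaguv → fezaguvval, harlev → harlevval) double the final consonant and add -al.
The other pattern: stems ending in -e or -h add the prefix go-.
So mivifhov → mivifhovval.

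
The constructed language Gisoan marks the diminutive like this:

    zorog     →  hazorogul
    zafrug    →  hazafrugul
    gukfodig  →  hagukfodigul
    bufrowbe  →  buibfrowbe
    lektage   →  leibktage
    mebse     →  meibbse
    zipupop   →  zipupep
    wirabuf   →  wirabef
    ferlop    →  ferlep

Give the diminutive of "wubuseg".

hawubusegul

"wubuseg" ends in -g. The stems ending in -g (zorog → hazorogul, zafrug → hazafrugul, gukfodig → hagukfodigul) add ha- … -ul around the stem.
The other patterns: stems ending in -e insert -ib- after the first vowel; stems ending in -f or -p change the last vowel to 'e'.
So wubuseg → hawubusegul.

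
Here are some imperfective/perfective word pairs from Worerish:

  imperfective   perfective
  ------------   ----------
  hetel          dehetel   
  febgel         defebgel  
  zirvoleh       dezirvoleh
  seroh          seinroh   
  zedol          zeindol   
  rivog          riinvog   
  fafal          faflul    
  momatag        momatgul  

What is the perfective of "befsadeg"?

zirvoleh and seroh both end in -h yet inflect differently (dezirvoleh, seinroh), so the final letter is not what conditions the rule; the last vowel is.
"befsadeg" has last vowel 'e'. The stems whose last vowel is 'e' (hetel → dehetel, febgel → defebgel, zirvoleh → dezirvoleh) add the prefix de-.
The other patterns: stems whose last vowel is 'o' insert -in- after the first vowel; stems whose last vowel is 'a' delete the last vowel and add -ul.
So befsadeg → debefsadeg.

debefsadeg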